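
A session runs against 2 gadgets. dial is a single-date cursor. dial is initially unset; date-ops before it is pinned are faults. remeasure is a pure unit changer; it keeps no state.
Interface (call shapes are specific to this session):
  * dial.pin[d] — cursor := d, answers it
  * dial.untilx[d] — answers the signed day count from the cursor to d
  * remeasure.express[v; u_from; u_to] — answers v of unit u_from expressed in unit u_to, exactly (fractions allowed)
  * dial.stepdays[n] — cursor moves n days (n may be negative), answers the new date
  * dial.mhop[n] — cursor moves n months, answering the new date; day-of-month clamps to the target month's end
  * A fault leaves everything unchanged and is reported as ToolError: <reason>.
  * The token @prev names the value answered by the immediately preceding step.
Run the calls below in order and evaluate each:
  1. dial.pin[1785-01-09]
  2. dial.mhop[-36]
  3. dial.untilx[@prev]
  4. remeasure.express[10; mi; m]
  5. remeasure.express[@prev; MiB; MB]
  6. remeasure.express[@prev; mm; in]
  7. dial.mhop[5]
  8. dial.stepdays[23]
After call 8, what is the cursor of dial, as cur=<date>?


Answer: cur=1782-07-02

Derivation:
Invoking pin with d: 1785-01-09, giving 1785-01-09.
Invoking mhop with n: -36, — result: 1782-01-09.
Calling untilx with d: @prev, and observe 0.
Next I call express with v: 10, u_from: mi, u_to: m, yielding 402336/25.
Invoking express with v: @prev, u_from: MiB, u_to: MB, → 6591873024/390625.
Now I run express with v: @prev, u_from: mm, u_to: in, and see 51904512/78125.
Then mhop with n: 5, giving 1782-06-09.
I invoke stepdays with n: 23, → 1782-07-02.


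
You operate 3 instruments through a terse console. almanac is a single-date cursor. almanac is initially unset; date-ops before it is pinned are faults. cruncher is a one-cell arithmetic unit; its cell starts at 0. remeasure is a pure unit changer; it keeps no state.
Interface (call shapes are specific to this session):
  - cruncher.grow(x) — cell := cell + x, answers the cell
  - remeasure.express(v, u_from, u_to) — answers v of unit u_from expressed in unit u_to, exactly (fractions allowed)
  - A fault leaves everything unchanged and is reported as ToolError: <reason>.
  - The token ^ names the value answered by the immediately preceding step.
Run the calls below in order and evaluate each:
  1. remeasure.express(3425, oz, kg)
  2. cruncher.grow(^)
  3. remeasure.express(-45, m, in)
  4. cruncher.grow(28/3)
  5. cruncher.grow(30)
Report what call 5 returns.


[in] express 3425 oz kg
:: 6214215469/64000000
[in] grow ^
:: 6214215469/64000000
[in] express -45 m in
:: -225000/127
[in] grow 28/3
:: 20434646407/192000000
[in] grow 30
:: 26194646407/192000000

Answer: 26194646407/192000000


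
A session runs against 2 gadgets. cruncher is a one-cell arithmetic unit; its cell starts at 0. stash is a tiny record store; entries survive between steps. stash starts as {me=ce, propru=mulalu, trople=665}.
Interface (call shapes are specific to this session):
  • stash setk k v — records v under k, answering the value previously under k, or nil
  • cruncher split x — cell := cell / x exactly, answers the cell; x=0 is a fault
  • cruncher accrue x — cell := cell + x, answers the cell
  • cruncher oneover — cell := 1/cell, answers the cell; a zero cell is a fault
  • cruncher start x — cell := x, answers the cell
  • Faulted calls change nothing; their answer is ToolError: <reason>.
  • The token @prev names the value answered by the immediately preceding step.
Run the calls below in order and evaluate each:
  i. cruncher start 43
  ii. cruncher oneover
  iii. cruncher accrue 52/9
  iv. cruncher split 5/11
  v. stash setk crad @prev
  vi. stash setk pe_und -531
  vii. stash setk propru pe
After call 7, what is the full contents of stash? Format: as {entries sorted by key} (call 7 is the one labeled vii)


> cruncher start x='43'
[out] 43
> cruncher oneover
[out] 1/43
> cruncher accrue x='52/9'
[out] 2245/387
> cruncher split x='5/11'
[out] 4939/387
> stash setk k='crad' v='@prev'
[out] nil
> stash setk k='pe_und' v='-531'
[out] nil
> stash setk k='propru' v='pe'
[out] mulalu

Answer: {crad=4939/387, me=ce, pe_und=-531, propru=pe, trople=665}


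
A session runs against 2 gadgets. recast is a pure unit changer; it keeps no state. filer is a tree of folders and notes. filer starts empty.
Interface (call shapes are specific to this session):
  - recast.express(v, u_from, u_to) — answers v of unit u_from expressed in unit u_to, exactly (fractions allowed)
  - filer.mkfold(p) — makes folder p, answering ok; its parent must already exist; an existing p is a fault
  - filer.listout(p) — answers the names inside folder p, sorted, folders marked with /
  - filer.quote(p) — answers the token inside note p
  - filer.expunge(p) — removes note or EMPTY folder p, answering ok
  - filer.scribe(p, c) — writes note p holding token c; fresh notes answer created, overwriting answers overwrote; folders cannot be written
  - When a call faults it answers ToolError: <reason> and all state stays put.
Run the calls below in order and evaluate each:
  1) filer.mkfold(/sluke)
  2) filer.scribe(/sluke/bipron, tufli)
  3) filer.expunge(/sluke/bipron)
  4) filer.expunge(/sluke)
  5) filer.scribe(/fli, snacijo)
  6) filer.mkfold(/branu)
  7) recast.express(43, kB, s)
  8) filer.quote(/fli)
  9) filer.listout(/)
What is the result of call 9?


Answer: [branu/, fli]

Derivation:
-- 1. mkfold(p='/sluke') -> ok
-- 2. scribe(p='/sluke/bipron', c='tufli') -> created
-- 3. expunge(p='/sluke/bipron') -> ok
-- 4. expunge(p='/sluke') -> ok
-- 5. scribe(p='/fli', c='snacijo') -> created
-- 6. mkfold(p='/branu') -> ok
-- 7. express(v='43', u_from='kB', u_to='s') -> ToolError: incompatible units
-- 8. quote(p='/fli') -> snacijo
-- 9. listout(p='/') -> [branu/, fli]


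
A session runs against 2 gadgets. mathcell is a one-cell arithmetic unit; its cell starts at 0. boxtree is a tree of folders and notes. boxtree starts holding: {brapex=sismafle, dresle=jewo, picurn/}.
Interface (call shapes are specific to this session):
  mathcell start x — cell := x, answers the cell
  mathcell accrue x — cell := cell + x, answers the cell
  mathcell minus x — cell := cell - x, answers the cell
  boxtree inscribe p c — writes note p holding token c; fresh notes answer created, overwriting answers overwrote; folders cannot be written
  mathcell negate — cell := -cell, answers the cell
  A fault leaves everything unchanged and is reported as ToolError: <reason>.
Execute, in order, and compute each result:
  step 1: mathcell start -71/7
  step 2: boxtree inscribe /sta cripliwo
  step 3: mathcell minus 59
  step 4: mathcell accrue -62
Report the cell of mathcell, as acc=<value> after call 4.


Answer: acc=-918/7

Derivation:
Step: mathcell start[x='-71/7']
Result: -71/7
Step: boxtree inscribe[p='/sta'; c='cripliwo']
Result: created
Step: mathcell minus[x='59']
Result: -484/7
Step: mathcell accrue[x='-62']
Result: -918/7


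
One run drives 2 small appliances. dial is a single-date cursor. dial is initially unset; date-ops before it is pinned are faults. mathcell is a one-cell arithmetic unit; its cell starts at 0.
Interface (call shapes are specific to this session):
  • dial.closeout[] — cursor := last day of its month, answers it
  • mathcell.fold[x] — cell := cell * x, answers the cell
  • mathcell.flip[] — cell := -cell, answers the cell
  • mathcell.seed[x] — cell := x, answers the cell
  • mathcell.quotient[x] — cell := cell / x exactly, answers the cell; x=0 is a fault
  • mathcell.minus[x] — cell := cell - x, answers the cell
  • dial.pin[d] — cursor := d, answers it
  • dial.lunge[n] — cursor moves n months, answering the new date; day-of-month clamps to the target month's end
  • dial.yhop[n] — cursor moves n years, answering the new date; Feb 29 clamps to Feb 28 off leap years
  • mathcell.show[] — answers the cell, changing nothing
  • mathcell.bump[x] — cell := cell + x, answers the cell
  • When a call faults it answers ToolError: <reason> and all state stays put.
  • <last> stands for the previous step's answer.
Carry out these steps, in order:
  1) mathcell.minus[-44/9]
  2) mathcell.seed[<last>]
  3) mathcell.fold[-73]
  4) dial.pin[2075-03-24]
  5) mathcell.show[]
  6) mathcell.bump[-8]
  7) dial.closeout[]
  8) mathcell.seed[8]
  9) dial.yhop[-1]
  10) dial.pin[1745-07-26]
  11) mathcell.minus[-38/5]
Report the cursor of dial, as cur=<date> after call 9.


Answer: cur=2074-03-31

Derivation:
>> minus(x=-44/9)
<< 44/9
>> seed(x=<last>)
<< 44/9
>> fold(x=-73)
<< -3212/9
>> pin(d=2075-03-24)
<< 2075-03-24
>> show()
<< -3212/9
>> bump(x=-8)
<< -3284/9
>> closeout()
<< 2075-03-31
>> seed(x=8)
<< 8
>> yhop(n=-1)
<< 2074-03-31
>> pin(d=1745-07-26)
<< 1745-07-26
>> minus(x=-38/5)
<< 78/5


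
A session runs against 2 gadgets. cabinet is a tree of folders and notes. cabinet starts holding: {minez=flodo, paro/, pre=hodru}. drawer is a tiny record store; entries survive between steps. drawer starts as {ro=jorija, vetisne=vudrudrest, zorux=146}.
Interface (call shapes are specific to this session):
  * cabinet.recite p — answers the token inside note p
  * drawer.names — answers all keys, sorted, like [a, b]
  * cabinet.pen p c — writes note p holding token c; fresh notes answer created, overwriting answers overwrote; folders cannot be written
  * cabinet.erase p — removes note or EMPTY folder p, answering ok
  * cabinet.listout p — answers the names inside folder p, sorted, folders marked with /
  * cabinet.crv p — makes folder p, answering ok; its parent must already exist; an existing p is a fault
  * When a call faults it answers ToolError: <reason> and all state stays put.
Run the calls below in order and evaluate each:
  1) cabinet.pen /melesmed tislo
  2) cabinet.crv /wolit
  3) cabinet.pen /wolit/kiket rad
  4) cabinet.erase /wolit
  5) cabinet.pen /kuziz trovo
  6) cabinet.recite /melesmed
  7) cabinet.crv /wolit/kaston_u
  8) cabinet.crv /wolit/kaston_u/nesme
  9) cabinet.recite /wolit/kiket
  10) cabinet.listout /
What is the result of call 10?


Answer: [kuziz, melesmed, minez, paro/, pre, wolit/]

Derivation:
CALL pen[p=/melesmed; c=tislo]
RET  created
CALL crv[p=/wolit]
RET  ok
CALL pen[p=/wolit/kiket; c=rad]
RET  created
CALL erase[p=/wolit]
RET  ToolError: not empty
CALL pen[p=/kuziz; c=trovo]
RET  created
CALL recite[p=/melesmed]
RET  tislo
CALL crv[p=/wolit/kaston_u]
RET  ok
CALL crv[p=/wolit/kaston_u/nesme]
RET  ok
CALL recite[p=/wolit/kiket]
RET  rad
CALL listout[p=/]
RET  [kuziz, melesmed, minez, paro/, pre, wolit/]


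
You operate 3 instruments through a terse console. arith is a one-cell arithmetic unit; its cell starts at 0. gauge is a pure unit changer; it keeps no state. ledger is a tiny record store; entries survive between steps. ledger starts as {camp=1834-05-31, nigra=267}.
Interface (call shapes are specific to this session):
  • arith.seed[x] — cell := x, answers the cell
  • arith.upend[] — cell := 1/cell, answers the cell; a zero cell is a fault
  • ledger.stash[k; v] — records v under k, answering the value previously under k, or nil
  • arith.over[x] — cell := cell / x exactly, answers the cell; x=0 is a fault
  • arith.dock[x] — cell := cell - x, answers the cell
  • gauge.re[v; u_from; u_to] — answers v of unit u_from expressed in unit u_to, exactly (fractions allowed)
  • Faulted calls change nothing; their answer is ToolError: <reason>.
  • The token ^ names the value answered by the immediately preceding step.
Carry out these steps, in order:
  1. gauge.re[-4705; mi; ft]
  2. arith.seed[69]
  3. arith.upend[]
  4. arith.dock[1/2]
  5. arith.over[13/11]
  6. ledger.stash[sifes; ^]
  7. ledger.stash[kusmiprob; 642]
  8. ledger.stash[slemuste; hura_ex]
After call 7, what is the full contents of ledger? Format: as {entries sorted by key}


$ re v=-4705 u_from=mi u_to=ft
= -24842400
$ seed x=69
= 69
$ upend
= 1/69
$ dock x=1/2
= -67/138
$ over x=13/11
= -737/1794
$ stash k=sifes v=^
= nil
$ stash k=kusmiprob v=642
= nil
$ stash k=slemuste v=hura_ex
= nil

Answer: {camp=1834-05-31, kusmiprob=642, nigra=267, sifes=-737/1794}


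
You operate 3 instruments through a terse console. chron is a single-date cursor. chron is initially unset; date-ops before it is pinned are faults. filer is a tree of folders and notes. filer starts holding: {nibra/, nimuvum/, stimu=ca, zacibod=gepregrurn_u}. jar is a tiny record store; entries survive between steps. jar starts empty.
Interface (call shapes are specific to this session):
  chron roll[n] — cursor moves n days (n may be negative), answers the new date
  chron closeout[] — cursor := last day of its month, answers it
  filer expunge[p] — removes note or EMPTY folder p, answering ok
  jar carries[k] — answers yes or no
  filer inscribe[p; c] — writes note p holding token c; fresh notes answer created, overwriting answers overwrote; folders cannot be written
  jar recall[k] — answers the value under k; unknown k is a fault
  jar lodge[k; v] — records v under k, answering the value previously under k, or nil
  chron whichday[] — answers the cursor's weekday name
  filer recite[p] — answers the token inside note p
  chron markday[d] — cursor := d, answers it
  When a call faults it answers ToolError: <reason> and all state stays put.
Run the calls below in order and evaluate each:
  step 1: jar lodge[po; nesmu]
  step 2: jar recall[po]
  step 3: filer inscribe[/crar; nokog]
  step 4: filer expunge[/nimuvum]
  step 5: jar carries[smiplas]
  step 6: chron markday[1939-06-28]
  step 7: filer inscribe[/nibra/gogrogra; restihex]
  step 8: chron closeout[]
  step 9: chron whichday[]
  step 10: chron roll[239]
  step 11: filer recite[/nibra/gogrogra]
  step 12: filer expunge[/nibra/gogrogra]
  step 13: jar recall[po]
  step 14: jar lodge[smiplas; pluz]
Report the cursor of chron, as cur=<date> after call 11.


Answer: cur=1940-02-24

Derivation:
! 1. jar lodge(po, nesmu) -> nil
! 2. jar recall(po) -> nesmu
! 3. filer inscribe(/crar, nokog) -> created
! 4. filer expunge(/nimuvum) -> ok
! 5. jar carries(smiplas) -> no
! 6. chron markday(1939-06-28) -> 1939-06-28
! 7. filer inscribe(/nibra/gogrogra, restihex) -> created
! 8. chron closeout() -> 1939-06-30
! 9. chron whichday() -> Friday
! 10. chron roll(239) -> 1940-02-24
! 11. filer recite(/nibra/gogrogra) -> restihex
! 12. filer expunge(/nibra/gogrogra) -> ok
! 13. jar recall(po) -> nesmu
! 14. jar lodge(smiplas, pluz) -> nil


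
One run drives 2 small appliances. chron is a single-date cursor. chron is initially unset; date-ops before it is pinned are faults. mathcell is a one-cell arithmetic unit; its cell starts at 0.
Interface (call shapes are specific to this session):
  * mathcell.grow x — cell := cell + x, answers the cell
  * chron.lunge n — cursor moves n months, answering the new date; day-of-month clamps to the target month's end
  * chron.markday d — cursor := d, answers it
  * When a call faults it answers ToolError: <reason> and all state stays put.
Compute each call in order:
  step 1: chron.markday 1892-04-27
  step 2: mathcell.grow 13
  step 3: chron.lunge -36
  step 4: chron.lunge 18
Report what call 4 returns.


Answer: 1890-10-27

Derivation:
>>> chron.markday d: 1892-04-27
:: 1892-04-27
>>> mathcell.grow x: 13
:: 13
>>> chron.lunge n: -36
:: 1889-04-27
>>> chron.lunge n: 18
:: 1890-10-27


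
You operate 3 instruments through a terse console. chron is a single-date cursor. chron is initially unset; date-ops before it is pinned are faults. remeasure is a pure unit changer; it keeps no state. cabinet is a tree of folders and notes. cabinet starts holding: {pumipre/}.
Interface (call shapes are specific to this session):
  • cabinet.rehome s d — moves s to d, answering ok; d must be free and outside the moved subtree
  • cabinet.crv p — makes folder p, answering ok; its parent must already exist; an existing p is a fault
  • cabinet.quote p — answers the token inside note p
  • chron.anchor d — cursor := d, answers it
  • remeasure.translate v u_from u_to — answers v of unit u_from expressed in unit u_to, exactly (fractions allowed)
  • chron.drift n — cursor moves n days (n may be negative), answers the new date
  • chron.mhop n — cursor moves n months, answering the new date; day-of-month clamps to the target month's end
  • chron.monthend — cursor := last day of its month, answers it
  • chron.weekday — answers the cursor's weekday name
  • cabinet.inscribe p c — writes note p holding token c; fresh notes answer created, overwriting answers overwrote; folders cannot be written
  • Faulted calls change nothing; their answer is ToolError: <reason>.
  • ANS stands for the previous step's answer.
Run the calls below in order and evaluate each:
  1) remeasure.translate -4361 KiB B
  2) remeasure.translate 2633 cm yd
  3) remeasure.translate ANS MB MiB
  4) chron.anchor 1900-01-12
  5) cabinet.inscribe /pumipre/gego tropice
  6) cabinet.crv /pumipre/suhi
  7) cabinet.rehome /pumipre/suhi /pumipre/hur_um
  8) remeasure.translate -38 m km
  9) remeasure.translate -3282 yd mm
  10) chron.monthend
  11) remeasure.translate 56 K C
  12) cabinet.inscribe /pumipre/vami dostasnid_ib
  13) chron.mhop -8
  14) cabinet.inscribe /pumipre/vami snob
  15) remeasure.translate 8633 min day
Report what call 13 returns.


Answer: 1899-05-31

Derivation:
I run translate(v: -4361, u_from: KiB, u_to: B), and get -4465664.
I invoke translate(v: 2633, u_from: cm, u_to: yd), yielding 65825/2286.
Invoking translate(v: ANS, u_from: MB, u_to: MiB), and observe 1028515625/37453824.
I use anchor(d: 1900-01-12): 1900-01-12.
I try inscribe(p: /pumipre/gego, c: tropice), → created.
I try crv(p: /pumipre/suhi), and see ok.
Calling rehome(s: /pumipre/suhi, d: /pumipre/hur_um), → ok.
Next I call translate(v: -38, u_from: m, u_to: km), yielding -19/500.
Next I call translate(v: -3282, u_from: yd, u_to: mm), and observe -15005304/5.
Then monthend, and observe 1900-01-31.
Calling translate(v: 56, u_from: K, u_to: C), and get -4343/20.
Now I run inscribe(p: /pumipre/vami, c: dostasnid_ib), → created.
I call mhop(n: -8): 1899-05-31.
Calling inscribe(p: /pumipre/vami, c: snob), and see overwrote.
I try translate(v: 8633, u_from: min, u_to: day), → 8633/1440.


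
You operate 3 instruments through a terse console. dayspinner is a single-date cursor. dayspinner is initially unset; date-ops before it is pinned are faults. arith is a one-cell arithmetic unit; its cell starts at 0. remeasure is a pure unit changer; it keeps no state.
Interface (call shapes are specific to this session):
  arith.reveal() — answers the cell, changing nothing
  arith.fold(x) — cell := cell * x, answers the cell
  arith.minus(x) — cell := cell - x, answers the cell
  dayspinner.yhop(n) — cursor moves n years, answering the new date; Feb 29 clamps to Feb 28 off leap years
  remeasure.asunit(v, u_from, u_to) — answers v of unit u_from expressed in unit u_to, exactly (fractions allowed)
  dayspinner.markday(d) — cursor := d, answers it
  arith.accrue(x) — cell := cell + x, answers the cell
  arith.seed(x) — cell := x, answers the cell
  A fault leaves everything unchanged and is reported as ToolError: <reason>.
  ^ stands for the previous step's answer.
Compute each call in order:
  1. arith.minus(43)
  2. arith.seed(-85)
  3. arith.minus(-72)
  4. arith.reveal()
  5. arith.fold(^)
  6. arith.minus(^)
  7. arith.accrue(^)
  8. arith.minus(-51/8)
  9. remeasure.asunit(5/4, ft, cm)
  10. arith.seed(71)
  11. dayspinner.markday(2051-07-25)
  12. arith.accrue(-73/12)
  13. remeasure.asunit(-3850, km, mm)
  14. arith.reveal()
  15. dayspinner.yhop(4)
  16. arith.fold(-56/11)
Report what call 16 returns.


CALL minus[x→43]
RET  -43
CALL seed[x→-85]
RET  -85
CALL minus[x→-72]
RET  -13
CALL reveal[]
RET  -13
CALL fold[x→^]
RET  169
CALL minus[x→^]
RET  0
CALL accrue[x→^]
RET  0
CALL minus[x→-51/8]
RET  51/8
CALL asunit[v→5/4; u_from→ft; u_to→cm]
RET  381/10
CALL seed[x→71]
RET  71
CALL markday[d→2051-07-25]
RET  2051-07-25
CALL accrue[x→-73/12]
RET  779/12
CALL asunit[v→-3850; u_from→km; u_to→mm]
RET  -3850000000
CALL reveal[]
RET  779/12
CALL yhop[n→4]
RET  2055-07-25
CALL fold[x→-56/11]
RET  -10906/33

Answer: -10906/33


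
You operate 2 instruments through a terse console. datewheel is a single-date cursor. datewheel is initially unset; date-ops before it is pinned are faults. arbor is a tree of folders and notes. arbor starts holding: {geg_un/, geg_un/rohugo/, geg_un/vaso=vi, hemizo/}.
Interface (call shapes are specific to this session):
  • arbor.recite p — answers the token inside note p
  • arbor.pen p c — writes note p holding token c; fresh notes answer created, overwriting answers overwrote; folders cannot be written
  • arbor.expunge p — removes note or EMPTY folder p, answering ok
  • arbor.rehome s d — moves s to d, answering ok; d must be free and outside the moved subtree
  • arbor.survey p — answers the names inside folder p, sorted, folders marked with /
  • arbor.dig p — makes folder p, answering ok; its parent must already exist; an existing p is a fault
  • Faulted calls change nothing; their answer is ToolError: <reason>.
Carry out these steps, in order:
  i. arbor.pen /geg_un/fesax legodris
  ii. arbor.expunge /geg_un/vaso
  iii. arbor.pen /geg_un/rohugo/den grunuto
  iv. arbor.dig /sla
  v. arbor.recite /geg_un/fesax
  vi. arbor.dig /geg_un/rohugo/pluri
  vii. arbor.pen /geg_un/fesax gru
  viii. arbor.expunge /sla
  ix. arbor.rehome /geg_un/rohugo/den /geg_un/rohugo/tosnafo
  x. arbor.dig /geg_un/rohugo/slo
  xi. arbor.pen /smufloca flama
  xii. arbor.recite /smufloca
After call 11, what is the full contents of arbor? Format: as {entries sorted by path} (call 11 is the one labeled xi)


Answer: {geg_un/, geg_un/fesax=gru, geg_un/rohugo/, geg_un/rohugo/pluri/, geg_un/rohugo/slo/, geg_un/rohugo/tosnafo=grunuto, hemizo/, smufloca=flama}

Derivation:
Calling arbor.pen(/geg_un/fesax, legodris), and see created.
I use arbor.expunge(/geg_un/vaso), which returns ok.
I invoke arbor.pen(/geg_un/rohugo/den, grunuto), and see created.
Then arbor.dig(/sla), and get ok.
I try arbor.recite(/geg_un/fesax), yielding legodris.
I run arbor.dig(/geg_un/rohugo/pluri), giving ok.
Calling arbor.pen(/geg_un/fesax, gru), and observe overwrote.
I run arbor.expunge(/sla), and see ok.
Then arbor.rehome(/geg_un/rohugo/den, /geg_un/rohugo/tosnafo), giving ok.
Invoking arbor.dig(/geg_un/rohugo/slo), giving ok.
I invoke arbor.pen(/smufloca, flama): created.
Now I run arbor.recite(/smufloca), giving flama.


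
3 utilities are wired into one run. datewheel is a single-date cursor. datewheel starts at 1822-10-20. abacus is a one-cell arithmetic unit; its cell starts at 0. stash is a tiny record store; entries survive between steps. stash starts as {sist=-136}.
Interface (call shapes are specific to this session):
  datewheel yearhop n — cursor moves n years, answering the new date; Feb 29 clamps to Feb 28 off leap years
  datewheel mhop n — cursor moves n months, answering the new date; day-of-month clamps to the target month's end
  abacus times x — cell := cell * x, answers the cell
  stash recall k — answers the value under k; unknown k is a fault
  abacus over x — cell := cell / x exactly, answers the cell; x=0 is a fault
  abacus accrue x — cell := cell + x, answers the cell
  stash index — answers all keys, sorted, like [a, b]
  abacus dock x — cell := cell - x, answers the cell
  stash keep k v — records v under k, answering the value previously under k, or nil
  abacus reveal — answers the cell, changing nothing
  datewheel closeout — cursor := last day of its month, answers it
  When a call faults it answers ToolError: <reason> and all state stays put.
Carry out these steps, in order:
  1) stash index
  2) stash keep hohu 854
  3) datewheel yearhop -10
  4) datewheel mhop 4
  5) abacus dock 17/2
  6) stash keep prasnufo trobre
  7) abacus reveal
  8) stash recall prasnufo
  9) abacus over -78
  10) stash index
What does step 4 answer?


I invoke stash index(), → [sist].
Invoking stash keep(k='hohu', v='854'): nil.
Next I call datewheel yearhop(n='-10'), — result: 1812-10-20.
I try datewheel mhop(n='4'), yielding 1813-02-20.
Now I run abacus dock(x='17/2'), — result: -17/2.
I invoke stash keep(k='prasnufo', v='trobre'): nil.
I call abacus reveal(), — result: -17/2.
Calling stash recall(k='prasnufo'), giving trobre.
Calling abacus over(x='-78'): 17/156.
Calling stash index, yielding [hohu, prasnufo, sist].

Answer: 1813-02-20


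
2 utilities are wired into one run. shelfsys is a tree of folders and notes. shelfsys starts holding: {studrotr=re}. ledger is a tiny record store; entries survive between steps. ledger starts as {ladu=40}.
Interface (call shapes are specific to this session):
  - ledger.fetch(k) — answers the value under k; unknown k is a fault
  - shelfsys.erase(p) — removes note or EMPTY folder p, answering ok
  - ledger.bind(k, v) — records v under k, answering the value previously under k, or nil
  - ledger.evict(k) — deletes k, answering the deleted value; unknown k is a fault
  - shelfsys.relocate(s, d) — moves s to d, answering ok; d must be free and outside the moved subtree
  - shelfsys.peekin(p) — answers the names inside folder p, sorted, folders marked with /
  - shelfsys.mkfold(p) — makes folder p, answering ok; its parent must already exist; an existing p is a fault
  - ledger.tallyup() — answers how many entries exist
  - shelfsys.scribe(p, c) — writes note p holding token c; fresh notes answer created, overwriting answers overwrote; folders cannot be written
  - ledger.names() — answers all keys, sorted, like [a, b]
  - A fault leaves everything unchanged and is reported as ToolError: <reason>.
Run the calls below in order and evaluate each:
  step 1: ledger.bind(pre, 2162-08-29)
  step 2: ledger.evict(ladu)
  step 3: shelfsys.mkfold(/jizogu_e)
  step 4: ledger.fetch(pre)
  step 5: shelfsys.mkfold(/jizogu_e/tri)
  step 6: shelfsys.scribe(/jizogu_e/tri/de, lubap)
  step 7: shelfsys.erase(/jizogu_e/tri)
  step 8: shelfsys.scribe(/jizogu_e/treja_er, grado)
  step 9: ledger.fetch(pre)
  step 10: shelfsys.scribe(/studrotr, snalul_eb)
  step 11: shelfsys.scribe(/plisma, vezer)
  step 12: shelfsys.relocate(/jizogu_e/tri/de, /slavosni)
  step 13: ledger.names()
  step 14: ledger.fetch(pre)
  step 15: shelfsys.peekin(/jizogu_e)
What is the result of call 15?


Answer: [treja_er, tri/]

Derivation:
Act: bind[k=pre; v=2162-08-29]
Obs: nil
Act: evict[k=ladu]
Obs: 40
Act: mkfold[p=/jizogu_e]
Obs: ok
Act: fetch[k=pre]
Obs: 2162-08-29
Act: mkfold[p=/jizogu_e/tri]
Obs: ok
Act: scribe[p=/jizogu_e/tri/de; c=lubap]
Obs: created
Act: erase[p=/jizogu_e/tri]
Obs: ToolError: not empty
Act: scribe[p=/jizogu_e/treja_er; c=grado]
Obs: created
Act: fetch[k=pre]
Obs: 2162-08-29
Act: scribe[p=/studrotr; c=snalul_eb]
Obs: overwrote
Act: scribe[p=/plisma; c=vezer]
Obs: created
Act: relocate[s=/jizogu_e/tri/de; d=/slavosni]
Obs: ok
Act: names[]
Obs: [pre]
Act: fetch[k=pre]
Obs: 2162-08-29
Act: peekin[p=/jizogu_e]
Obs: [treja_er, tri/]


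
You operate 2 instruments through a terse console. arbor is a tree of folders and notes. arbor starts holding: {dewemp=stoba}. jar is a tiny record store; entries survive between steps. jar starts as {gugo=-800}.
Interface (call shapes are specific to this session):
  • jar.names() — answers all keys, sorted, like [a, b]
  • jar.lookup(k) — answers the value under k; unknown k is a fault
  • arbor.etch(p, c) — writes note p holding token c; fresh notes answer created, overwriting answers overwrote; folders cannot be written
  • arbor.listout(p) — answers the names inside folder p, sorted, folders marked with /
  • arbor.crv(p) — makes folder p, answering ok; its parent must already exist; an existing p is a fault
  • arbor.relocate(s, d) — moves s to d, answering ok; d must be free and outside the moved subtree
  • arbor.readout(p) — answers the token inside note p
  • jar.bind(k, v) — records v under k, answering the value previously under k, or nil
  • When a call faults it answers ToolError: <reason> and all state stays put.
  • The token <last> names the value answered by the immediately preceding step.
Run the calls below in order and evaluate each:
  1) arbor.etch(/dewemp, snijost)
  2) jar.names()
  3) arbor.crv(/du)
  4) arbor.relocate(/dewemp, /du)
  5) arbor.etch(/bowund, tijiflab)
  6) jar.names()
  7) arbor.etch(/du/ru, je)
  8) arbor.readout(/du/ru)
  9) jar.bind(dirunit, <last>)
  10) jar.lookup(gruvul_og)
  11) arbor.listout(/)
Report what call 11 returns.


I run arbor.etch passing p: /dewemp, c: snijost, and observe overwrote.
I run jar.names(), — result: [gugo].
I run arbor.crv passing p: /du, and get ok.
Now I run arbor.relocate passing s: /dewemp, d: /du, yielding ToolError: exists.
I call arbor.etch passing p: /bowund, c: tijiflab, → created.
I run jar.names, — result: [gugo].
Then arbor.etch passing p: /du/ru, c: je, yielding created.
Using arbor.readout passing p: /du/ru, which returns je.
Now I run jar.bind passing k: dirunit, v: <last>, giving nil.
Then jar.lookup passing k: gruvul_og, — result: ToolError: no such key gruvul_og.
I invoke arbor.listout passing p: /, and get [bowund, dewemp, du/].

Answer: [bowund, dewemp, du/]


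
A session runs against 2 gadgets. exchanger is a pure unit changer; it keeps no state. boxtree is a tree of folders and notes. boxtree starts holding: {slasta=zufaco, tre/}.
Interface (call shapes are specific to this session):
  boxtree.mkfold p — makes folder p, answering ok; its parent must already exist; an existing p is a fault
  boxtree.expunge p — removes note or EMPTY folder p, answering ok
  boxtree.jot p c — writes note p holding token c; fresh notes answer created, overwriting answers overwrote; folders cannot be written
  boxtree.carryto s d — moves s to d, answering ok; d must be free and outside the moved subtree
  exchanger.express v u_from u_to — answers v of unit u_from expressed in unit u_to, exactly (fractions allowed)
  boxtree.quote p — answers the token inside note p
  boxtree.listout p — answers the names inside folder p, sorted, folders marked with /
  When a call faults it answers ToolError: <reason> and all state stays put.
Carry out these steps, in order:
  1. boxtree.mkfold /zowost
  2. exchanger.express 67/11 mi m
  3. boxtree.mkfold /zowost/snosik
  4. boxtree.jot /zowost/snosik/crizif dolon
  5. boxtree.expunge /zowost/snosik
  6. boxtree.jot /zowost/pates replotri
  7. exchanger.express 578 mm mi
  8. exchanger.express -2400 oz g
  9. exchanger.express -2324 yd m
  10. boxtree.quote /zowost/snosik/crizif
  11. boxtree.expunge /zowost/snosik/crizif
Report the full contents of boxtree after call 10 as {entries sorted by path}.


[in] mkfold p: /zowost
:: ok
[in] express v: 67/11 u_from: mi u_to: m
:: 1225296/125
[in] mkfold p: /zowost/snosik
:: ok
[in] jot p: /zowost/snosik/crizif c: dolon
:: created
[in] expunge p: /zowost/snosik
:: ToolError: not empty
[in] jot p: /zowost/pates c: replotri
:: created
[in] express v: 578 u_from: mm u_to: mi
:: 289/804672
[in] express v: -2400 u_from: oz u_to: g
:: -136077711/2000
[in] express v: -2324 u_from: yd u_to: m
:: -1328166/625
[in] quote p: /zowost/snosik/crizif
:: dolon
[in] expunge p: /zowost/snosik/crizif
:: ok

Answer: {slasta=zufaco, tre/, zowost/, zowost/pates=replotri, zowost/snosik/, zowost/snosik/crizif=dolon}


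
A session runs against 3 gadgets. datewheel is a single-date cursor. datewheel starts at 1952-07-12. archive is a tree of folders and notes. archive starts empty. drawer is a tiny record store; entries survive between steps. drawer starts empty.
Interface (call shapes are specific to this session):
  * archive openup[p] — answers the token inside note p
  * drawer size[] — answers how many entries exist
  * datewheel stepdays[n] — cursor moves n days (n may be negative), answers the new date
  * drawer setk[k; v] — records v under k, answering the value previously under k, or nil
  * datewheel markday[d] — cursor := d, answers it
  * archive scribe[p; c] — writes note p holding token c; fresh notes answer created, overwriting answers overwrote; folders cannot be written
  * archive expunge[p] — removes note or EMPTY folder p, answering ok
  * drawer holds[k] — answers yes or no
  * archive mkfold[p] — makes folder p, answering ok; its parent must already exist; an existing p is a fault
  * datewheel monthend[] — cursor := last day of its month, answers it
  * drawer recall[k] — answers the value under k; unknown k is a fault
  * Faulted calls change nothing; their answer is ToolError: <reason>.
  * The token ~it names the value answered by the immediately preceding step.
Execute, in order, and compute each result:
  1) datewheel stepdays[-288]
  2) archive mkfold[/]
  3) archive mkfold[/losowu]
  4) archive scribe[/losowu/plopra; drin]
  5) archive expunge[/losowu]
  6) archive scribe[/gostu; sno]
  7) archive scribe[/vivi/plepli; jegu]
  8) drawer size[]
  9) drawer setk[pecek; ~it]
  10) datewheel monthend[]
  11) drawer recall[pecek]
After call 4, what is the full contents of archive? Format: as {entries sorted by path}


Answer: {losowu/, losowu/plopra=drin}

Derivation:
==> datewheel stepdays(n=-288)
<== 1951-09-28
==> archive mkfold(p=/)
<== ToolError: exists
==> archive mkfold(p=/losowu)
<== ok
==> archive scribe(p=/losowu/plopra, c=drin)
<== created
==> archive expunge(p=/losowu)
<== ToolError: not empty
==> archive scribe(p=/gostu, c=sno)
<== created
==> archive scribe(p=/vivi/plepli, c=jegu)
<== ToolError: no parent
==> drawer size()
<== 0
==> drawer setk(k=pecek, v=~it)
<== nil
==> datewheel monthend()
<== 1951-09-30
==> drawer recall(k=pecek)
<== 0


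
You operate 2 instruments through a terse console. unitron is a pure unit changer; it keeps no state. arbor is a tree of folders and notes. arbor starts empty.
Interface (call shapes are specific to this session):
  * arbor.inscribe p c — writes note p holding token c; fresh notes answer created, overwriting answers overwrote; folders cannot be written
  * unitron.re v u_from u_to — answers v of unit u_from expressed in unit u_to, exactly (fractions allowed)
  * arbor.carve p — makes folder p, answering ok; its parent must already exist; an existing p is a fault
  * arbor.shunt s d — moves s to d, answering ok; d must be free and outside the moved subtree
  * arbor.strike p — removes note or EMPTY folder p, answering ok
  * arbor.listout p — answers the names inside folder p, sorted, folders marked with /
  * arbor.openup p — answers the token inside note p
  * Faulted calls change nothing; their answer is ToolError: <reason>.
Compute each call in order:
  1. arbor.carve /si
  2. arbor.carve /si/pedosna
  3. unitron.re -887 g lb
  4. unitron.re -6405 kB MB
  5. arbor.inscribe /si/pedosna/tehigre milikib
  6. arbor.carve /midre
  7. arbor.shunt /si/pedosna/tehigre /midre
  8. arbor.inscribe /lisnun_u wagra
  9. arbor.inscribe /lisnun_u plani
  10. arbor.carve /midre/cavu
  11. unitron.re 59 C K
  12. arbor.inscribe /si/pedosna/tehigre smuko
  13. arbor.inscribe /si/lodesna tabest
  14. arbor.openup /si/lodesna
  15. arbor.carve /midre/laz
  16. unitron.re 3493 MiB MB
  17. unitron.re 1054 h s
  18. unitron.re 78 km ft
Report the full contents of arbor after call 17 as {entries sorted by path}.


CALL carve[p→/si]
RET  ok
CALL carve[p→/si/pedosna]
RET  ok
CALL re[v→-887; u_from→g; u_to→lb]
RET  -88700000/45359237
CALL re[v→-6405; u_from→kB; u_to→MB]
RET  -1281/200
CALL inscribe[p→/si/pedosna/tehigre; c→milikib]
RET  created
CALL carve[p→/midre]
RET  ok
CALL shunt[s→/si/pedosna/tehigre; d→/midre]
RET  ToolError: exists
CALL inscribe[p→/lisnun_u; c→wagra]
RET  created
CALL inscribe[p→/lisnun_u; c→plani]
RET  overwrote
CALL carve[p→/midre/cavu]
RET  ok
CALL re[v→59; u_from→C; u_to→K]
RET  6643/20
CALL inscribe[p→/si/pedosna/tehigre; c→smuko]
RET  overwrote
CALL inscribe[p→/si/lodesna; c→tabest]
RET  created
CALL openup[p→/si/lodesna]
RET  tabest
CALL carve[p→/midre/laz]
RET  ok
CALL re[v→3493; u_from→MiB; u_to→MB]
RET  57229312/15625
CALL re[v→1054; u_from→h; u_to→s]
RET  3794400
CALL re[v→78; u_from→km; u_to→ft]
RET  32500000/127

Answer: {lisnun_u=plani, midre/, midre/cavu/, midre/laz/, si/, si/lodesna=tabest, si/pedosna/, si/pedosna/tehigre=smuko}


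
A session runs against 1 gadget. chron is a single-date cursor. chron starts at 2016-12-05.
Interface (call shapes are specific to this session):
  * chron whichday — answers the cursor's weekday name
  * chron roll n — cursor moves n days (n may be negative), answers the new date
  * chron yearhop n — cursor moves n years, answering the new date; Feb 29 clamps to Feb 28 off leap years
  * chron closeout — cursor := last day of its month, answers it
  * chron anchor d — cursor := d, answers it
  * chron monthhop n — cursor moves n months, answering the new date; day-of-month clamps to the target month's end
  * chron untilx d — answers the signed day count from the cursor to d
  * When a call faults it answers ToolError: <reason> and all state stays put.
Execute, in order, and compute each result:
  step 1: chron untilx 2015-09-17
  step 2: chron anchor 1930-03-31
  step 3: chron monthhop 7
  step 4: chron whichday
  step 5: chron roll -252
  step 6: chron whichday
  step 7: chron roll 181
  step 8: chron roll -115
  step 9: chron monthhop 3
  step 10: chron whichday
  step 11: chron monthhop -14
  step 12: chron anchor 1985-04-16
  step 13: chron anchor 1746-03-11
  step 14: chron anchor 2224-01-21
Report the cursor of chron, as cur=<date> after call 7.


CALL chron untilx[2015-09-17]
RET  -445
CALL chron anchor[1930-03-31]
RET  1930-03-31
CALL chron monthhop[7]
RET  1930-10-31
CALL chron whichday[]
RET  Friday
CALL chron roll[-252]
RET  1930-02-21
CALL chron whichday[]
RET  Friday
CALL chron roll[181]
RET  1930-08-21
CALL chron roll[-115]
RET  1930-04-28
CALL chron monthhop[3]
RET  1930-07-28
CALL chron whichday[]
RET  Monday
CALL chron monthhop[-14]
RET  1929-05-28
CALL chron anchor[1985-04-16]
RET  1985-04-16
CALL chron anchor[1746-03-11]
RET  1746-03-11
CALL chron anchor[2224-01-21]
RET  2224-01-21

Answer: cur=1930-08-21


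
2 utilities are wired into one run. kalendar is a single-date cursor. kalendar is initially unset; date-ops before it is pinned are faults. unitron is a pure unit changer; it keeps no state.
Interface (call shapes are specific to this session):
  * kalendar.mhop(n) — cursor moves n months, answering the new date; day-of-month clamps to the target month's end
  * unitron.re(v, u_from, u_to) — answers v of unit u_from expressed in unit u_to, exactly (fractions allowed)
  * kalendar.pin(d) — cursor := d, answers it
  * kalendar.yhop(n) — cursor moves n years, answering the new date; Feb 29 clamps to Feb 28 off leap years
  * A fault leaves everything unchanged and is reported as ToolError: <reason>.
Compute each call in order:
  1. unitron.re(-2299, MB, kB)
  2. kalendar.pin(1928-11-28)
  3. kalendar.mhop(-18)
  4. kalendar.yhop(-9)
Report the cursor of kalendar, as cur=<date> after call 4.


Do: unitron.re[v: -2299; u_from: MB; u_to: kB]
See: -2299000
Do: kalendar.pin[d: 1928-11-28]
See: 1928-11-28
Do: kalendar.mhop[n: -18]
See: 1927-05-28
Do: kalendar.yhop[n: -9]
See: 1918-05-28

Answer: cur=1918-05-28


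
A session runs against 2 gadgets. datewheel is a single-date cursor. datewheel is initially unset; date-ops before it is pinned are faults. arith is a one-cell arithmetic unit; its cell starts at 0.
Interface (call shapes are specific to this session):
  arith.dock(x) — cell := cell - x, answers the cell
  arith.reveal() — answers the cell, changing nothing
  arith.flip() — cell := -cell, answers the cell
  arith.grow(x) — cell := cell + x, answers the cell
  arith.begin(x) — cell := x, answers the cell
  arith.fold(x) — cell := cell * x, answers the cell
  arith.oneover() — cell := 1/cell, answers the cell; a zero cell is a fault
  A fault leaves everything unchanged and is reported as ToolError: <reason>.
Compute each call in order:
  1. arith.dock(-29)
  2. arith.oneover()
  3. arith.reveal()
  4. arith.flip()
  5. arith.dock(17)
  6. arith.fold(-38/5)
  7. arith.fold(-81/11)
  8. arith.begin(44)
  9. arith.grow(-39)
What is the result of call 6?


Answer: 18772/145

Derivation:
→ arith.dock(x: -29)
← 29
→ arith.oneover()
← 1/29
→ arith.reveal()
← 1/29
→ arith.flip()
← -1/29
→ arith.dock(x: 17)
← -494/29
→ arith.fold(x: -38/5)
← 18772/145
→ arith.fold(x: -81/11)
← -1520532/1595
→ arith.begin(x: 44)
← 44
→ arith.grow(x: -39)
← 5
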